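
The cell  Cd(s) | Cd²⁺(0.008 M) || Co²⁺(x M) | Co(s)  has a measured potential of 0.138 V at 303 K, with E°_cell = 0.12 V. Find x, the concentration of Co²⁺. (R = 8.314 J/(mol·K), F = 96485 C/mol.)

0.032 M

From the Nernst equation, ln Q = nF(E° − E)/RT = 2×96485×(0.12 − 0.138)/(8.314×303) = -1.379, so Q = 0.252.
With Q = [Cd²⁺]/[Co²⁺] and the known concentrations, [Co²⁺] in the denominator gives [Co²⁺] = 0.032 M.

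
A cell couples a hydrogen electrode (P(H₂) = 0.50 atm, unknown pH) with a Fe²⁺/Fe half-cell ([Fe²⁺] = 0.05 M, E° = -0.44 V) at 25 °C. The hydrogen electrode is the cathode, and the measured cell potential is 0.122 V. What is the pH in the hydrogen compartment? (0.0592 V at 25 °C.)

pH = 6.17

E°_cell = 0.44 V and n = 2.
log Q = n(E° − E)/0.0592 = 2×(0.44 − 0.122)/0.0592 = 10.743.
With Q = [Fe²⁺]·P(H₂) / [H⁺]^2, solving for [H⁺] gives log[H⁺] = -6.173, so pH = 6.17.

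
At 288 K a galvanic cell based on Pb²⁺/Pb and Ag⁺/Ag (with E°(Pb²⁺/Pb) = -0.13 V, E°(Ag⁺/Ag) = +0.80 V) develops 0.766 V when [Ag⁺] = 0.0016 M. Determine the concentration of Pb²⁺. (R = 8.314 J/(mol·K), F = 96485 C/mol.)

From the Nernst equation, ln Q = nF(E° − E)/RT = 2×96485×(0.93 − 0.766)/(8.314×288) = 13.217, so Q = 5.5 × 10^5.
With Q = [Pb²⁺]/[Ag⁺]^2 and the known concentrations, [Pb²⁺] in the numerator gives [Pb²⁺] = 1.4 M.

1.4 M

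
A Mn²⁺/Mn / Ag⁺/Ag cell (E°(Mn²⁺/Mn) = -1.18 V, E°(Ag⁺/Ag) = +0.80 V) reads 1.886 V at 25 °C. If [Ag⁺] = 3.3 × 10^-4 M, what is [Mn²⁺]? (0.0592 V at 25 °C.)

From the Nernst equation, log Q = n(E° − E)/0.0592 = 2(1.98 − 1.886)/0.0592 = 3.176, so Q = 1500.
With Q = [Mn²⁺]/[Ag⁺]^2 and the known concentrations, [Mn²⁺] in the numerator gives [Mn²⁺] = 1.6 × 10^-4 M.

1.6 × 10^-4 M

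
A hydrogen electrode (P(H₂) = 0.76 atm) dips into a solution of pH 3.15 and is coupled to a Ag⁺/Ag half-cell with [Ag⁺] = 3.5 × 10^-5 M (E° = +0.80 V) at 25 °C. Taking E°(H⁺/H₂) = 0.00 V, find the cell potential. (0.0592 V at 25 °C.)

The Ag⁺/Ag couple is the cathode, so E°_cell = 0.80 V; n = 2.
[H⁺] = 10^(−3.15) = 7.1 × 10^-4 M, and Q = [H⁺]^2 / ([Ag⁺]^2·P(H₂)) = 538.
E = E° − (0.0592/2) log Q = 0.80 − (0.0592/2)(2.731) = 0.719 V.

0.72 V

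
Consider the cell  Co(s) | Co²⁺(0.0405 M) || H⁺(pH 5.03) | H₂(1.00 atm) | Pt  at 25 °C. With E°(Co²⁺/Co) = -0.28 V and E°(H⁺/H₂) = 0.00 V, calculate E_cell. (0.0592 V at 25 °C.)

0.023 V

The hydrogen couple is the cathode, so E°_cell = 0.28 V; n = 2.
[H⁺] = 10^(−5.03) = 9.3 × 10^-6 M, and Q = [Co²⁺]·P(H₂) / [H⁺]^2 = 4.65 × 10^8.
E = E° − (0.0592/2) log Q = 0.28 − (0.0592/2)(8.667) = 0.023 V.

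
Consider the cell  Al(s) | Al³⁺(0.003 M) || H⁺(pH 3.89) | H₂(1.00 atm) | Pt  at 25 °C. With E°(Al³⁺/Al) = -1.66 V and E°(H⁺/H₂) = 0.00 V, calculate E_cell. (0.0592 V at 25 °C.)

1.48 V

The hydrogen couple is the cathode, so E°_cell = 1.66 V; n = 6.
[H⁺] = 10^(−3.89) = 1.3 × 10^-4 M, and Q = [Al³⁺]^2·P(H₂)^3 / [H⁺]^6 = 1.97 × 10^18.
E = E° − (0.0592/6) log Q = 1.66 − (0.0592/6)(18.294) = 1.479 V.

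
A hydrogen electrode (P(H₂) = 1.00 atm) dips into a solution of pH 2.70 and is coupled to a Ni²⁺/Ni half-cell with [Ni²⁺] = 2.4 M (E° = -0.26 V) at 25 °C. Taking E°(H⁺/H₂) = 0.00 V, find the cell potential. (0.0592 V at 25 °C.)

The hydrogen couple is the cathode, so E°_cell = 0.26 V; n = 2.
[H⁺] = 10^(−2.70) = 0.0020 M, and Q = [Ni²⁺]·P(H₂) / [H⁺]^2 = 6.03 × 10^5.
E = E° − (0.0592/2) log Q = 0.26 − (0.0592/2)(5.780) = 0.089 V.

0.089 V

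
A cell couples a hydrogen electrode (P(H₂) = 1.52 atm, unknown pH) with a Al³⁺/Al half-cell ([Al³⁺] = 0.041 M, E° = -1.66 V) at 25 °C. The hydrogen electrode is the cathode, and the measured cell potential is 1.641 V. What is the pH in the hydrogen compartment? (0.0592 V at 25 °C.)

pH = 0.69

E°_cell = 1.66 V and n = 6.
log Q = n(E° − E)/0.0592 = 6×(1.66 − 1.641)/0.0592 = 1.926.
With Q = [Al³⁺]^2·P(H₂)^3 / [H⁺]^6, solving for [H⁺] gives log[H⁺] = -0.692, so pH = 0.69.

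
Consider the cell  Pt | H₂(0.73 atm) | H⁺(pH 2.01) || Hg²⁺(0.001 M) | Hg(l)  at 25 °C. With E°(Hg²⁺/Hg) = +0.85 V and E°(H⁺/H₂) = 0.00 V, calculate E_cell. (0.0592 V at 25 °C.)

The Hg²⁺/Hg couple is the cathode, so E°_cell = 0.85 V; n = 2.
[H⁺] = 10^(−2.01) = 0.0098 M, and Q = [H⁺]^2 / ([Hg²⁺]·P(H₂)) = 0.131.
E = E° − (0.0592/2) log Q = 0.85 − (0.0592/2)(-0.883) = 0.876 V.

0.88 V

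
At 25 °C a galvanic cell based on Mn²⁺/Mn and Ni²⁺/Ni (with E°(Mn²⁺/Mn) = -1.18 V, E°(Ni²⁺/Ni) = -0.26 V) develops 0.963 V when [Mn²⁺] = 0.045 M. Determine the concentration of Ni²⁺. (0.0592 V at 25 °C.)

1.3 M

From the Nernst equation, log Q = n(E° − E)/0.0592 = 2(0.92 − 0.963)/0.0592 = -1.453, so Q = 0.0353.
With Q = [Mn²⁺]/[Ni²⁺] and the known concentrations, [Ni²⁺] in the denominator gives [Ni²⁺] = 1.3 M.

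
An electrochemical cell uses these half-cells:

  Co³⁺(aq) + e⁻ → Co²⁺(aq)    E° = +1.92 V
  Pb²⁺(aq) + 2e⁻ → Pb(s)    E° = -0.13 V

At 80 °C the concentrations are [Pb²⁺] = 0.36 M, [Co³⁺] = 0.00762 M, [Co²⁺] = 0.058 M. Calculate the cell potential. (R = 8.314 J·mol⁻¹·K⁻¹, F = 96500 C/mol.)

The Co³⁺/Co²⁺ couple has the higher reduction potential and acts as the cathode, so E°_cell = +1.92 − (-0.13) = 2.05 V.
Balancing electrons gives n = 2; the reaction quotient is Q = [Pb²⁺]·[Co²⁺]^2/[Co³⁺]^2 = 20.9.
E = E° − (RT/nF) ln Q = 2.05 − (8.314×353)/(2×96500) × (3.038) = 2.050 − 0.046 = 2.004 V.

2.00 V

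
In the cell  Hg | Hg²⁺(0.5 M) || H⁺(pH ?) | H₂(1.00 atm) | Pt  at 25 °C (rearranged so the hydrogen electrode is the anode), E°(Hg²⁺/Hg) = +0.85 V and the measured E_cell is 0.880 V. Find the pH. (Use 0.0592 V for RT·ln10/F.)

E°_cell = 0.85 V and n = 2.
log Q = n(E° − E)/0.0592 = 2×(0.85 − 0.880)/0.0592 = -1.014.
With Q = [H⁺]^2 / ([Hg²⁺]·P(H₂)), solving for [H⁺] gives log[H⁺] = -0.657, so pH = 0.66.

pH = 0.66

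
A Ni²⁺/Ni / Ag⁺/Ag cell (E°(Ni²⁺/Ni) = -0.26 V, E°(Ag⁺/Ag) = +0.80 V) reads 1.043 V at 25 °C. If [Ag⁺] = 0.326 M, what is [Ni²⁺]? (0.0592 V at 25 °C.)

0.4 M

From the Nernst equation, log Q = n(E° − E)/0.0592 = 2(1.06 − 1.043)/0.0592 = 0.574, so Q = 3.75.
With Q = [Ni²⁺]/[Ag⁺]^2 and the known concentrations, [Ni²⁺] in the numerator gives [Ni²⁺] = 0.4 M.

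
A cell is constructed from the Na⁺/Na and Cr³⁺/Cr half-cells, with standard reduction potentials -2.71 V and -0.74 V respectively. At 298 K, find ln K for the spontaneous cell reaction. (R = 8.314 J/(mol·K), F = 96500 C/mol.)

E°_cell = -0.74 − (-2.71) = 1.97 V, with n = 3 electrons transferred.
At equilibrium E = 0, so the Nernst equation gives ln K = nFE°/RT = (3)(96500)(1.97)/((8.314)(298)) = 230.19.

ln K = 230.2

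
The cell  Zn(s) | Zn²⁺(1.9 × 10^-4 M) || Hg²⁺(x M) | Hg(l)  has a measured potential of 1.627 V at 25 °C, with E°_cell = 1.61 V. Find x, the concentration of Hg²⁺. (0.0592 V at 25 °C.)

From the Nernst equation, log Q = n(E° − E)/0.0592 = 2(1.61 − 1.627)/0.0592 = -0.574, so Q = 0.266.
With Q = [Zn²⁺]/[Hg²⁺] and the known concentrations, [Hg²⁺] in the denominator gives [Hg²⁺] = 7.1 × 10^-4 M.

7.1 × 10^-4 M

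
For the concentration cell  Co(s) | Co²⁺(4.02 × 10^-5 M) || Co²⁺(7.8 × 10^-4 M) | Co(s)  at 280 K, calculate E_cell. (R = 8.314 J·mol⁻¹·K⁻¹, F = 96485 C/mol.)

0.036 V

Both half-cells are Co²⁺/Co, so E°_cell = 0. The concentrated side is the cathode; the cell reaction moves Co²⁺ from high to low concentration with n = 2.
Q = [Co²⁺]_dilute/[Co²⁺]_conc = 4.02 × 10^-5/7.8 × 10^-4 = 0.0515.
E = 0 − (RT/nF) ln Q = −((8.314×280)/(2×96485))(-2.965) = 0.0358 V.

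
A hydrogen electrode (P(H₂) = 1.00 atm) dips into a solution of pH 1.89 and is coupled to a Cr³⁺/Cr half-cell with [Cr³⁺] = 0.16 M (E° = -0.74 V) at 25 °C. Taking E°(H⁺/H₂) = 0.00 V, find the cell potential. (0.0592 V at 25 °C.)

The hydrogen couple is the cathode, so E°_cell = 0.74 V; n = 6.
[H⁺] = 10^(−1.89) = 0.013 M, and Q = [Cr³⁺]^2·P(H₂)^3 / [H⁺]^6 = 5.6 × 10^9.
E = E° − (0.0592/6) log Q = 0.74 − (0.0592/6)(9.748) = 0.644 V.

0.64 V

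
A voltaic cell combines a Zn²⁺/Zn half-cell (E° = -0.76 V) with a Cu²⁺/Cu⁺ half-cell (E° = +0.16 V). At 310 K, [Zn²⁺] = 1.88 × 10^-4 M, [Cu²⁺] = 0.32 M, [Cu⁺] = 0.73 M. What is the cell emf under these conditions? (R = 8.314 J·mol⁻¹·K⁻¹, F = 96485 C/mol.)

1.01 V

The Cu²⁺/Cu⁺ couple has the higher reduction potential and acts as the cathode, so E°_cell = +0.16 − (-0.76) = 0.92 V.
Balancing electrons gives n = 2; the reaction quotient is Q = [Zn²⁺]·[Cu⁺]^2/[Cu²⁺]^2 = 9.78 × 10^-4.
E = E° − (RT/nF) ln Q = 0.92 − (8.314×310)/(2×96485) × (-6.930) = 0.920 + 0.093 = 1.013 V.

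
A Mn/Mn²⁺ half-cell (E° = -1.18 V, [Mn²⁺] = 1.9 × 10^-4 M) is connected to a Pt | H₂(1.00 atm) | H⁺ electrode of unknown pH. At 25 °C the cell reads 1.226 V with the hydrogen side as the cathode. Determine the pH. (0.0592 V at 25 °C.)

pH = 1.08

E°_cell = 1.18 V and n = 2.
log Q = n(E° − E)/0.0592 = 2×(1.18 − 1.226)/0.0592 = -1.554.
With Q = [Mn²⁺]·P(H₂) / [H⁺]^2, solving for [H⁺] gives log[H⁺] = -1.084, so pH = 1.08.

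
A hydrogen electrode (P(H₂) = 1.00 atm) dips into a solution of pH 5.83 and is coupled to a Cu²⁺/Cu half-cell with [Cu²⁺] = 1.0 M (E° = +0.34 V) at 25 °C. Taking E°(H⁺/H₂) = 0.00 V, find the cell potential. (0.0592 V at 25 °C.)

0.69 V

The Cu²⁺/Cu couple is the cathode, so E°_cell = 0.34 V; n = 2.
[H⁺] = 10^(−5.83) = 1.5 × 10^-6 M, and Q = [H⁺]^2 / ([Cu²⁺]·P(H₂)) = 2.19 × 10^-12.
E = E° − (0.0592/2) log Q = 0.34 − (0.0592/2)(-11.660) = 0.685 V.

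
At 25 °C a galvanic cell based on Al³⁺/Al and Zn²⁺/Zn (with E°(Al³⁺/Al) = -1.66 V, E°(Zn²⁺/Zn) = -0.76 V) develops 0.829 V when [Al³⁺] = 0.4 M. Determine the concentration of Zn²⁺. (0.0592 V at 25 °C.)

From the Nernst equation, log Q = n(E° − E)/0.0592 = 6(0.90 − 0.829)/0.0592 = 7.196, so Q = 1.57 × 10^7.
With Q = [Al³⁺]^2/[Zn²⁺]^3 and the known concentrations, [Zn²⁺]^3 in the denominator gives [Zn²⁺] = 0.0022 M.

0.0022 M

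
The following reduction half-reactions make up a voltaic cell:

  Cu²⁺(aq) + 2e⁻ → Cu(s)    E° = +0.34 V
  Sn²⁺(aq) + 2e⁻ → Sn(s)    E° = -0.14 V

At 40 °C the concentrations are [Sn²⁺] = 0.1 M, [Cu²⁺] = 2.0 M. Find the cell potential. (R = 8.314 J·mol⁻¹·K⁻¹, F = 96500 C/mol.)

0.520 V

The Cu²⁺/Cu couple has the higher reduction potential and acts as the cathode, so E°_cell = +0.34 − (-0.14) = 0.48 V.
Balancing electrons gives n = 2; the reaction quotient is Q = [Sn²⁺]/[Cu²⁺] = 0.0500.
E = E° − (RT/nF) ln Q = 0.48 − (8.314×313)/(2×96500) × (-2.996) = 0.480 + 0.040 = 0.520 V.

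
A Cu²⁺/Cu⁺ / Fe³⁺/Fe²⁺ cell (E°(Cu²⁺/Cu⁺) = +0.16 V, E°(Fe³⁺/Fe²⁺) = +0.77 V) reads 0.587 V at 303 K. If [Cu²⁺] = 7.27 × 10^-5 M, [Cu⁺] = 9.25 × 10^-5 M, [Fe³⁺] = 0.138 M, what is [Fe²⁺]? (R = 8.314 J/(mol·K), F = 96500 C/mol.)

0.42 M

From the Nernst equation, ln Q = nF(E° − E)/RT = 1×96500×(0.61 − 0.587)/(8.314×303) = 0.881, so Q = 2.41.
With Q = [Cu²⁺]·[Fe²⁺]/([Cu⁺]·[Fe³⁺]) and the known concentrations, [Fe²⁺] in the numerator gives [Fe²⁺] = 0.42 M.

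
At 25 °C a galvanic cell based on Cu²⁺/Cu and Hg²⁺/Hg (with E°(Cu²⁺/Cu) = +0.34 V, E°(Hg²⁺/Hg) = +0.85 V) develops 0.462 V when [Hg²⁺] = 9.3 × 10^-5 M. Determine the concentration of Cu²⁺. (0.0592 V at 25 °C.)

0.0039 M

From the Nernst equation, log Q = n(E° − E)/0.0592 = 2(0.51 − 0.462)/0.0592 = 1.622, so Q = 41.8.
With Q = [Cu²⁺]/[Hg²⁺] and the known concentrations, [Cu²⁺] in the numerator gives [Cu²⁺] = 0.0039 M.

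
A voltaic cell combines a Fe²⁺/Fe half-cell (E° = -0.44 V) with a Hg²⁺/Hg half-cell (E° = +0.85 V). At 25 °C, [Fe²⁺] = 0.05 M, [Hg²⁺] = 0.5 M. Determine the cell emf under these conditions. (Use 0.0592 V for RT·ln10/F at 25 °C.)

1.32 V

The Hg²⁺/Hg couple has the higher reduction potential and acts as the cathode, so E°_cell = +0.85 − (-0.44) = 1.29 V.
Balancing electrons gives n = 2; the reaction quotient is Q = [Fe²⁺]/[Hg²⁺] = 0.100.
At 25 °C, E = E° − (0.0592/n) log Q = 1.29 − (0.0592/2)(-1.000) = 1.290 + 0.030 = 1.320 V.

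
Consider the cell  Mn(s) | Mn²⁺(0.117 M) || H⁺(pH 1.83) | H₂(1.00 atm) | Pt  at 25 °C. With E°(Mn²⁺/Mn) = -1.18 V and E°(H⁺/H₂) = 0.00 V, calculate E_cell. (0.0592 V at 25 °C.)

1.10 V

The hydrogen couple is the cathode, so E°_cell = 1.18 V; n = 2.
[H⁺] = 10^(−1.83) = 0.015 M, and Q = [Mn²⁺]·P(H₂) / [H⁺]^2 = 535.
E = E° − (0.0592/2) log Q = 1.18 − (0.0592/2)(2.728) = 1.099 V.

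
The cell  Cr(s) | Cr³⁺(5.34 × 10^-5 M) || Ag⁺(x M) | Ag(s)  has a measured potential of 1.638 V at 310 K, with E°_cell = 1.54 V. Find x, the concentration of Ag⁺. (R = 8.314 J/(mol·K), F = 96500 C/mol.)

1.5 M

From the Nernst equation, ln Q = nF(E° − E)/RT = 3×96500×(1.54 − 1.638)/(8.314×310) = -11.008, so Q = 1.66 × 10^-5.
With Q = [Cr³⁺]/[Ag⁺]^3 and the known concentrations, [Ag⁺]^3 in the denominator gives [Ag⁺] = 1.5 M.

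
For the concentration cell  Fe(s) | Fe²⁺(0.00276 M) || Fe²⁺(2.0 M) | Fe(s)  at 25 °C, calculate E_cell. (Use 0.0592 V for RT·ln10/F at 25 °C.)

0.085 V

Both half-cells are Fe²⁺/Fe, so E°_cell = 0. The concentrated side is the cathode; the cell reaction moves Fe²⁺ from high to low concentration with n = 2.
Q = [Fe²⁺]_dilute/[Fe²⁺]_conc = 0.00276/2.0 = 0.00138.
E = 0 − (0.0592/2) log Q = −(0.0592/2)(-2.860) = 0.0847 V.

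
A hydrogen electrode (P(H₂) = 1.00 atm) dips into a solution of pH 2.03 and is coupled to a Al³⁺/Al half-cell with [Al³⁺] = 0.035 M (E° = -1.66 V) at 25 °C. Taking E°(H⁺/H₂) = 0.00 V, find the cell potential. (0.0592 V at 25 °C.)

The hydrogen couple is the cathode, so E°_cell = 1.66 V; n = 6.
[H⁺] = 10^(−2.03) = 0.0093 M, and Q = [Al³⁺]^2·P(H₂)^3 / [H⁺]^6 = 1.85 × 10^9.
E = E° − (0.0592/6) log Q = 1.66 − (0.0592/6)(9.268) = 1.569 V.

1.57 V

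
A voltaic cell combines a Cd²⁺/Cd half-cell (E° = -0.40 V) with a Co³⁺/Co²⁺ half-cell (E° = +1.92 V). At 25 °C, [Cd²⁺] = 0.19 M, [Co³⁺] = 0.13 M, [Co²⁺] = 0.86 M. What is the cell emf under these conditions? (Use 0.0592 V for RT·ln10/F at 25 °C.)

The Co³⁺/Co²⁺ couple has the higher reduction potential and acts as the cathode, so E°_cell = +1.92 − (-0.40) = 2.32 V.
Balancing electrons gives n = 2; the reaction quotient is Q = [Cd²⁺]·[Co²⁺]^2/[Co³⁺]^2 = 8.32.
At 25 °C, E = E° − (0.0592/n) log Q = 2.32 − (0.0592/2)(0.920) = 2.320 − 0.027 = 2.293 V.

2.29 V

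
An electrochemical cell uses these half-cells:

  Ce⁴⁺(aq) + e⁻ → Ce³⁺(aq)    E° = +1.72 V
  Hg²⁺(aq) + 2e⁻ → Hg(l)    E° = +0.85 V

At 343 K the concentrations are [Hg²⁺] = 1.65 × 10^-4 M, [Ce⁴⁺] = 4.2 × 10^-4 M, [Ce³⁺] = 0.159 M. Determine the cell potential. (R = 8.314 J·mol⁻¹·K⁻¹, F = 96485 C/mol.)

0.823 V

The Ce⁴⁺/Ce³⁺ couple has the higher reduction potential and acts as the cathode, so E°_cell = +1.72 − (+0.85) = 0.87 V.
Balancing electrons gives n = 2; the reaction quotient is Q = [Hg²⁺]·[Ce³⁺]^2/[Ce⁴⁺]^2 = 23.6.
E = E° − (RT/nF) ln Q = 0.87 − (8.314×343)/(2×96485) × (3.163) = 0.870 − 0.047 = 0.823 V.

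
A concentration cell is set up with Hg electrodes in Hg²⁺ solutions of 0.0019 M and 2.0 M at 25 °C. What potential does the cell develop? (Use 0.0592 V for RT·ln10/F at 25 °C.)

0.089 V

Both half-cells are Hg²⁺/Hg, so E°_cell = 0. The concentrated side is the cathode; the cell reaction moves Hg²⁺ from high to low concentration with n = 2.
Q = [Hg²⁺]_dilute/[Hg²⁺]_conc = 0.0019/2.0 = 9.5 × 10^-4.
E = 0 − (0.0592/2) log Q = −(0.0592/2)(-3.022) = 0.0895 V.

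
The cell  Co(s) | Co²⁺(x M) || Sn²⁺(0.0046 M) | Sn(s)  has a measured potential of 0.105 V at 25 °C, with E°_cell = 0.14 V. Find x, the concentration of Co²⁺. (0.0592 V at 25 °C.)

From the Nernst equation, log Q = n(E° − E)/0.0592 = 2(0.14 − 0.105)/0.0592 = 1.182, so Q = 15.2.
With Q = [Co²⁺]/[Sn²⁺] and the known concentrations, [Co²⁺] in the numerator gives [Co²⁺] = 0.07 M.

0.07 M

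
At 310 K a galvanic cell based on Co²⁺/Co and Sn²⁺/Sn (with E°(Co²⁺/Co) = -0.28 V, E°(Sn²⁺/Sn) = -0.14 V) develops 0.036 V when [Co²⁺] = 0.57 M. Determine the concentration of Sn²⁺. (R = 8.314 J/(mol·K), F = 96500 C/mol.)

From the Nernst equation, ln Q = nF(E° − E)/RT = 2×96500×(0.14 − 0.036)/(8.314×310) = 7.788, so Q = 2410.
With Q = [Co²⁺]/[Sn²⁺] and the known concentrations, [Sn²⁺] in the denominator gives [Sn²⁺] = 2.4 × 10^-4 M.

2.4 × 10^-4 M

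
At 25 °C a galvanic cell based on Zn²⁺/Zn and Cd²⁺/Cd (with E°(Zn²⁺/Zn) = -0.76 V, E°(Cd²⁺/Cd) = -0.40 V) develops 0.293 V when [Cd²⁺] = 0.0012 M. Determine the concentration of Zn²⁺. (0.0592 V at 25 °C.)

From the Nernst equation, log Q = n(E° − E)/0.0592 = 2(0.36 − 0.293)/0.0592 = 2.264, so Q = 183.
With Q = [Zn²⁺]/[Cd²⁺] and the known concentrations, [Zn²⁺] in the numerator gives [Zn²⁺] = 0.22 M.

0.22 M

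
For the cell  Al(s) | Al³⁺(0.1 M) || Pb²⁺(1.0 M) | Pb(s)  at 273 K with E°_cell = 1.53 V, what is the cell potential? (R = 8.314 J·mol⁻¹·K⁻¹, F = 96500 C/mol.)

Balancing electrons gives n = 6; the reaction quotient is Q = [Al³⁺]^2/[Pb²⁺]^3 = 0.0100.
E = E° − (RT/nF) ln Q = 1.53 − (8.314×273)/(6×96500) × (-4.605) = 1.530 + 0.018 = 1.548 V.

1.55 V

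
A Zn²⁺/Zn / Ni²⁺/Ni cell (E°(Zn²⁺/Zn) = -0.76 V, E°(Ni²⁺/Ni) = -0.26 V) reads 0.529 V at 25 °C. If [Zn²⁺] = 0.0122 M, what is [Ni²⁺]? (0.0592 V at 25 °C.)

From the Nernst equation, log Q = n(E° − E)/0.0592 = 2(0.50 − 0.529)/0.0592 = -0.980, so Q = 0.105.
With Q = [Zn²⁺]/[Ni²⁺] and the known concentrations, [Ni²⁺] in the denominator gives [Ni²⁺] = 0.12 M.

0.12 M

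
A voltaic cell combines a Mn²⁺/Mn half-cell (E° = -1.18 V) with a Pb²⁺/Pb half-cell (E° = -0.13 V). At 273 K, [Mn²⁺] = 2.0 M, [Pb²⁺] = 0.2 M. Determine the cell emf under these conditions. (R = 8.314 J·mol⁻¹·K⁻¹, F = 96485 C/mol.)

The Pb²⁺/Pb couple has the higher reduction potential and acts as the cathode, so E°_cell = -0.13 − (-1.18) = 1.05 V.
Balancing electrons gives n = 2; the reaction quotient is Q = [Mn²⁺]/[Pb²⁺] = 10.0.
E = E° − (RT/nF) ln Q = 1.05 − (8.314×273)/(2×96485) × (2.303) = 1.050 − 0.027 = 1.023 V.

1.02 V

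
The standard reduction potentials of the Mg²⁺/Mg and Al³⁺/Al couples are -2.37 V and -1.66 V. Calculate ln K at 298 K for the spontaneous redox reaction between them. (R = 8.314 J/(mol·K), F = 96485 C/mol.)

E°_cell = -1.66 − (-2.37) = 0.71 V, with n = 6 electrons transferred.
At equilibrium E = 0, so the Nernst equation gives ln K = nFE°/RT = (6)(96485)(0.71)/((8.314)(298)) = 165.90.

ln K = 165.9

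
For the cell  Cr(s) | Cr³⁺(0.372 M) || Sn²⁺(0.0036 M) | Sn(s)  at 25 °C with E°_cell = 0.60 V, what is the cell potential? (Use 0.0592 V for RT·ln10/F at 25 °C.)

Balancing electrons gives n = 6; the reaction quotient is Q = [Cr³⁺]^2/[Sn²⁺]^3 = 2.97 × 10^6.
At 25 °C, E = E° − (0.0592/n) log Q = 0.60 − (0.0592/6)(6.472) = 0.600 − 0.064 = 0.536 V.

0.536 V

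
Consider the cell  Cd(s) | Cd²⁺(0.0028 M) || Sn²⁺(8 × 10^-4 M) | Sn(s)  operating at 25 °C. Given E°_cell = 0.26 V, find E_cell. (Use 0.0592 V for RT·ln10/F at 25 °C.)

Balancing electrons gives n = 2; the reaction quotient is Q = [Cd²⁺]/[Sn²⁺] = 3.50.
At 25 °C, E = E° − (0.0592/n) log Q = 0.26 − (0.0592/2)(0.544) = 0.260 − 0.016 = 0.244 V.

0.244 V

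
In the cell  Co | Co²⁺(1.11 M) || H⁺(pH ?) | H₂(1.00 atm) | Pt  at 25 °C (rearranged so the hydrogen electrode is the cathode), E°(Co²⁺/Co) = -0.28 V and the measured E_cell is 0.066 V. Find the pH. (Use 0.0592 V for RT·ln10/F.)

pH = 3.59

E°_cell = 0.28 V and n = 2.
log Q = n(E° − E)/0.0592 = 2×(0.28 − 0.066)/0.0592 = 7.230.
With Q = [Co²⁺]·P(H₂) / [H⁺]^2, solving for [H⁺] gives log[H⁺] = -3.592, so pH = 3.59.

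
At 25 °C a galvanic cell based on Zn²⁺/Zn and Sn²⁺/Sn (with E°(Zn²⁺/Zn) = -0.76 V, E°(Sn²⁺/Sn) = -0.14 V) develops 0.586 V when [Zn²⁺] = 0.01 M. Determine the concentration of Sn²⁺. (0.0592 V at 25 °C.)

7.1 × 10^-4 M

From the Nernst equation, log Q = n(E° − E)/0.0592 = 2(0.62 − 0.586)/0.0592 = 1.149, so Q = 14.1.
With Q = [Zn²⁺]/[Sn²⁺] and the known concentrations, [Sn²⁺] in the denominator gives [Sn²⁺] = 7.1 × 10^-4 M.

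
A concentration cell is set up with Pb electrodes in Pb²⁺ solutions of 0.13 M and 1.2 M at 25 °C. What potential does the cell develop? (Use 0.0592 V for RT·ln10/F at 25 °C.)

Both half-cells are Pb²⁺/Pb, so E°_cell = 0. The concentrated side is the cathode; the cell reaction moves Pb²⁺ from high to low concentration with n = 2.
Q = [Pb²⁺]_dilute/[Pb²⁺]_conc = 0.13/1.2 = 0.108.
E = 0 − (0.0592/2) log Q = −(0.0592/2)(-0.965) = 0.0286 V.

0.029 V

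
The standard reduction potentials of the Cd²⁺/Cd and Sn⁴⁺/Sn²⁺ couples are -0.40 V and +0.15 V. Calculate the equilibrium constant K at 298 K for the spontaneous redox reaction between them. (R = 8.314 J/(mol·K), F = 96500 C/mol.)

4 × 10^18

E°_cell = +0.15 − (-0.40) = 0.55 V, with n = 2 electrons transferred.
At equilibrium E = 0, so the Nernst equation gives ln K = nFE°/RT = (2)(96500)(0.55)/((8.314)(298)) = 42.84.
K = e^42.84 = 4 × 10^18.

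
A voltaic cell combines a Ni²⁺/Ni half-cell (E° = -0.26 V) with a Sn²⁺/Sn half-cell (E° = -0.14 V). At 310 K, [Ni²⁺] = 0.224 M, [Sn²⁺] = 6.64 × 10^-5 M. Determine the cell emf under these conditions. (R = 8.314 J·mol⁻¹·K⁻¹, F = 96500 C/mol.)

The Sn²⁺/Sn couple has the higher reduction potential and acts as the cathode, so E°_cell = -0.14 − (-0.26) = 0.12 V.
Balancing electrons gives n = 2; the reaction quotient is Q = [Ni²⁺]/[Sn²⁺] = 3370.
E = E° − (RT/nF) ln Q = 0.12 − (8.314×310)/(2×96500) × (8.124) = 0.120 − 0.108 = 0.012 V.

0.012 V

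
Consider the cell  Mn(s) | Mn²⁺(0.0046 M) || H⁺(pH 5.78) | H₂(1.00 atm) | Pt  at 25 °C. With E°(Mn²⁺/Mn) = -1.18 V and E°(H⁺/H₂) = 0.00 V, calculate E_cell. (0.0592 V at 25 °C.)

The hydrogen couple is the cathode, so E°_cell = 1.18 V; n = 2.
[H⁺] = 10^(−5.78) = 1.7 × 10^-6 M, and Q = [Mn²⁺]·P(H₂) / [H⁺]^2 = 1.67 × 10^9.
E = E° − (0.0592/2) log Q = 1.18 − (0.0592/2)(9.223) = 0.907 V.

0.91 V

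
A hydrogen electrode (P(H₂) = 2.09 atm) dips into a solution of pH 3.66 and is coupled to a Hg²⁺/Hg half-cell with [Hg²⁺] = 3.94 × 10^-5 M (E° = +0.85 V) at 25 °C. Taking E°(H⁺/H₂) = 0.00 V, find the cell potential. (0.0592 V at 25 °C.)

The Hg²⁺/Hg couple is the cathode, so E°_cell = 0.85 V; n = 2.
[H⁺] = 10^(−3.66) = 2.2 × 10^-4 M, and Q = [H⁺]^2 / ([Hg²⁺]·P(H₂)) = 5.81 × 10^-4.
E = E° − (0.0592/2) log Q = 0.85 − (0.0592/2)(-3.236) = 0.946 V.

0.95 V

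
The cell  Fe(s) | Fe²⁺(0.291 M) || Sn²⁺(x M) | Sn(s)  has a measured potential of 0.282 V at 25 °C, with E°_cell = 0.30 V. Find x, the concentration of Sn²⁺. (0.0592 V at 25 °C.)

0.072 M

From the Nernst equation, log Q = n(E° − E)/0.0592 = 2(0.30 − 0.282)/0.0592 = 0.608, so Q = 4.06.
With Q = [Fe²⁺]/[Sn²⁺] and the known concentrations, [Sn²⁺] in the denominator gives [Sn²⁺] = 0.072 M.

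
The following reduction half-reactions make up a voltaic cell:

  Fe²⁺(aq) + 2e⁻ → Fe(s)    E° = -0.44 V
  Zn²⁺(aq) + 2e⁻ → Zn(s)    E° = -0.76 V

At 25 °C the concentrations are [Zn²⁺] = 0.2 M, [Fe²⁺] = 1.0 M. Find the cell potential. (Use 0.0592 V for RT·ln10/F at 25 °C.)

The Fe²⁺/Fe couple has the higher reduction potential and acts as the cathode, so E°_cell = -0.44 − (-0.76) = 0.32 V.
Balancing electrons gives n = 2; the reaction quotient is Q = [Zn²⁺]/[Fe²⁺] = 0.200.
At 25 °C, E = E° − (0.0592/n) log Q = 0.32 − (0.0592/2)(-0.699) = 0.320 + 0.021 = 0.341 V.

0.341 V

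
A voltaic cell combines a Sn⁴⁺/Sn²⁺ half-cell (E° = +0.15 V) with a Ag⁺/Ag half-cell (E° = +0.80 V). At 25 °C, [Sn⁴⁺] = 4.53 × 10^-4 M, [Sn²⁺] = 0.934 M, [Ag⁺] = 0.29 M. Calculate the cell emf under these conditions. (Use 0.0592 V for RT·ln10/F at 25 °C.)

The Ag⁺/Ag couple has the higher reduction potential and acts as the cathode, so E°_cell = +0.80 − (+0.15) = 0.65 V.
Balancing electrons gives n = 2; the reaction quotient is Q = [Sn⁴⁺]/([Sn²⁺]·[Ag⁺]^2) = 0.00577.
At 25 °C, E = E° − (0.0592/n) log Q = 0.65 − (0.0592/2)(-2.239) = 0.650 + 0.066 = 0.716 V.

0.716 V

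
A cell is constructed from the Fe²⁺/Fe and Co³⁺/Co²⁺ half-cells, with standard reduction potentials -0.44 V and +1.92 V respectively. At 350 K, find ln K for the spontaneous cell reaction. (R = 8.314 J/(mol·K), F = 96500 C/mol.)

ln K = 156.5

E°_cell = +1.92 − (-0.44) = 2.36 V, with n = 2 electrons transferred.
At equilibrium E = 0, so the Nernst equation gives ln K = nFE°/RT = (2)(96500)(2.36)/((8.314)(350)) = 156.53.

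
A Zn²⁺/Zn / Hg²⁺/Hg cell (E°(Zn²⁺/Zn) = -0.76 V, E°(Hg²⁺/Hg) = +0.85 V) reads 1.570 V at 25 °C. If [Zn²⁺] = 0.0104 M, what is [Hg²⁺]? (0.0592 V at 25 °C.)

From the Nernst equation, log Q = n(E° − E)/0.0592 = 2(1.61 − 1.570)/0.0592 = 1.351, so Q = 22.5.
With Q = [Zn²⁺]/[Hg²⁺] and the known concentrations, [Hg²⁺] in the denominator gives [Hg²⁺] = 4.6 × 10^-4 M.

4.6 × 10^-4 M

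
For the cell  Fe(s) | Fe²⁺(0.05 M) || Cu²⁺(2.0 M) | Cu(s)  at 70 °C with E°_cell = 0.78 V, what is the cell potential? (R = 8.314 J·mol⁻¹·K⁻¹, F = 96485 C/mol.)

Balancing electrons gives n = 2; the reaction quotient is Q = [Fe²⁺]/[Cu²⁺] = 0.0250.
E = E° − (RT/nF) ln Q = 0.78 − (8.314×343)/(2×96485) × (-3.689) = 0.780 + 0.055 = 0.835 V.

0.835 V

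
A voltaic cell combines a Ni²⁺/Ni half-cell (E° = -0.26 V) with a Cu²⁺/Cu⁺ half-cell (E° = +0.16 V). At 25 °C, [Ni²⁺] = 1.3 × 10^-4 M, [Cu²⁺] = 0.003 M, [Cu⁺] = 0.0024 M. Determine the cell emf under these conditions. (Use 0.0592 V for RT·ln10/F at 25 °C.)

The Cu²⁺/Cu⁺ couple has the higher reduction potential and acts as the cathode, so E°_cell = +0.16 − (-0.26) = 0.42 V.
Balancing electrons gives n = 2; the reaction quotient is Q = [Ni²⁺]·[Cu⁺]^2/[Cu²⁺]^2 = 8.32 × 10^-5.
At 25 °C, E = E° − (0.0592/n) log Q = 0.42 − (0.0592/2)(-4.080) = 0.420 + 0.121 = 0.541 V.

0.541 V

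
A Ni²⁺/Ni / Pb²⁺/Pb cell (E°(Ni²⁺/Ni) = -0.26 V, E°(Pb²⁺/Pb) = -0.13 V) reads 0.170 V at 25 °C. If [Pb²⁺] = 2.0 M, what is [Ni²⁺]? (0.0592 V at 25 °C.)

0.089 M

From the Nernst equation, log Q = n(E° − E)/0.0592 = 2(0.13 − 0.170)/0.0592 = -1.351, so Q = 0.0445.
With Q = [Ni²⁺]/[Pb²⁺] and the known concentrations, [Ni²⁺] in the numerator gives [Ni²⁺] = 0.089 M.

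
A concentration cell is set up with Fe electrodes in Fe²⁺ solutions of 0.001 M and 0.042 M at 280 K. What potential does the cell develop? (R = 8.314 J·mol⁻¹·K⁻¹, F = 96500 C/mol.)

Both half-cells are Fe²⁺/Fe, so E°_cell = 0. The concentrated side is the cathode; the cell reaction moves Fe²⁺ from high to low concentration with n = 2.
Q = [Fe²⁺]_dilute/[Fe²⁺]_conc = 0.001/0.042 = 0.0238.
E = 0 − (RT/nF) ln Q = −((8.314×280)/(2×96500))(-3.738) = 0.0451 V.

0.045 V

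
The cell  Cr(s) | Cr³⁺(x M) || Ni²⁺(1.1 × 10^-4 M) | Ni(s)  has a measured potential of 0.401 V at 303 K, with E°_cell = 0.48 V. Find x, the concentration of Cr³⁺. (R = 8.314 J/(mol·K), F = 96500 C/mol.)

From the Nernst equation, ln Q = nF(E° − E)/RT = 6×96500×(0.48 − 0.401)/(8.314×303) = 18.157, so Q = 7.69 × 10^7.
With Q = [Cr³⁺]^2/[Ni²⁺]^3 and the known concentrations, [Cr³⁺]^2 in the numerator gives [Cr³⁺] = 0.01 M.

0.01 M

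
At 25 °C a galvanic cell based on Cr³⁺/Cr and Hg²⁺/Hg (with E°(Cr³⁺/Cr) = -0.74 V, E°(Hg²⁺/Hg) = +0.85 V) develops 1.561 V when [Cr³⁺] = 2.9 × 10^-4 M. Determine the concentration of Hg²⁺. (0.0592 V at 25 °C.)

From the Nernst equation, log Q = n(E° − E)/0.0592 = 6(1.59 − 1.561)/0.0592 = 2.939, so Q = 869.
With Q = [Cr³⁺]^2/[Hg²⁺]^3 and the known concentrations, [Hg²⁺]^3 in the denominator gives [Hg²⁺] = 4.6 × 10^-4 M.

4.6 × 10^-4 M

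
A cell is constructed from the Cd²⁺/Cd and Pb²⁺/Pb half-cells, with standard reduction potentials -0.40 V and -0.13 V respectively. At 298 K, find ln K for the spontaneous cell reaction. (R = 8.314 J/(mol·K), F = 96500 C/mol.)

E°_cell = -0.13 − (-0.40) = 0.27 V, with n = 2 electrons transferred.
At equilibrium E = 0, so the Nernst equation gives ln K = nFE°/RT = (2)(96500)(0.27)/((8.314)(298)) = 21.03.

ln K = 21.0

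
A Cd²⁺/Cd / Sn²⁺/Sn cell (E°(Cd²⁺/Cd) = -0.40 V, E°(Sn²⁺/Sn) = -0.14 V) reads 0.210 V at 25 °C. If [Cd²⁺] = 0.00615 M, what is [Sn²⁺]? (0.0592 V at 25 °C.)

1.3 × 10^-4 M

From the Nernst equation, log Q = n(E° − E)/0.0592 = 2(0.26 − 0.210)/0.0592 = 1.689, so Q = 48.9.
With Q = [Cd²⁺]/[Sn²⁺] and the known concentrations, [Sn²⁺] in the denominator gives [Sn²⁺] = 1.3 × 10^-4 M.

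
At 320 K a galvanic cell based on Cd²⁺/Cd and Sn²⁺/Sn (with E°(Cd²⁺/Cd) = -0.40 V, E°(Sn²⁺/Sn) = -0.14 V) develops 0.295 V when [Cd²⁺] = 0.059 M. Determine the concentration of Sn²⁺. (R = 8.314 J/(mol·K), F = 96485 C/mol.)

0.75 M

From the Nernst equation, ln Q = nF(E° − E)/RT = 2×96485×(0.26 − 0.295)/(8.314×320) = -2.539, so Q = 0.0790.
With Q = [Cd²⁺]/[Sn²⁺] and the known concentrations, [Sn²⁺] in the denominator gives [Sn²⁺] = 0.75 M.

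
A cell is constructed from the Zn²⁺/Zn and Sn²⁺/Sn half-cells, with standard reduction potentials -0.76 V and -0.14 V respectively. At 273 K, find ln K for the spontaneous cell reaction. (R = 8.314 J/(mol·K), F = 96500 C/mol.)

ln K = 52.7

E°_cell = -0.14 − (-0.76) = 0.62 V, with n = 2 electrons transferred.
At equilibrium E = 0, so the Nernst equation gives ln K = nFE°/RT = (2)(96500)(0.62)/((8.314)(273)) = 52.72.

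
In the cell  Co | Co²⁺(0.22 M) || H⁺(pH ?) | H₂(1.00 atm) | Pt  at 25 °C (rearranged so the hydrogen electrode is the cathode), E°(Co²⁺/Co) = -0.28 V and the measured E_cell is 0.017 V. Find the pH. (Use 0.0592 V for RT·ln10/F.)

pH = 4.77

E°_cell = 0.28 V and n = 2.
log Q = n(E° − E)/0.0592 = 2×(0.28 − 0.017)/0.0592 = 8.885.
With Q = [Co²⁺]·P(H₂) / [H⁺]^2, solving for [H⁺] gives log[H⁺] = -4.771, so pH = 4.77.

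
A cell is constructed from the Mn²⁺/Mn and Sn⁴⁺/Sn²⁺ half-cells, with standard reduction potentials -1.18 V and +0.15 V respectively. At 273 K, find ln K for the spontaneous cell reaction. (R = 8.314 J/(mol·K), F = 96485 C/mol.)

E°_cell = +0.15 − (-1.18) = 1.33 V, with n = 2 electrons transferred.
At equilibrium E = 0, so the Nernst equation gives ln K = nFE°/RT = (2)(96485)(1.33)/((8.314)(273)) = 113.08.

ln K = 113.1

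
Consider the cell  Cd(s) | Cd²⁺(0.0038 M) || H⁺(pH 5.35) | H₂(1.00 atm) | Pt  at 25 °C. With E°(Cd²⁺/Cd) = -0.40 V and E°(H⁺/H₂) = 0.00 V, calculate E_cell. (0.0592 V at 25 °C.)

0.15 V

The hydrogen couple is the cathode, so E°_cell = 0.40 V; n = 2.
[H⁺] = 10^(−5.35) = 4.5 × 10^-6 M, and Q = [Cd²⁺]·P(H₂) / [H⁺]^2 = 1.9 × 10^8.
E = E° − (0.0592/2) log Q = 0.40 − (0.0592/2)(8.280) = 0.155 V.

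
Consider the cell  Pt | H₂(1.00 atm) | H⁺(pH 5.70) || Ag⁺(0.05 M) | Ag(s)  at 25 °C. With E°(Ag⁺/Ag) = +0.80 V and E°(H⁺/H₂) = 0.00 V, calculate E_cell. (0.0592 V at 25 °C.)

1.06 V

The Ag⁺/Ag couple is the cathode, so E°_cell = 0.80 V; n = 2.
[H⁺] = 10^(−5.70) = 2 × 10^-6 M, and Q = [H⁺]^2 / ([Ag⁺]^2·P(H₂)) = 1.59 × 10^-9.
E = E° − (0.0592/2) log Q = 0.80 − (0.0592/2)(-8.798) = 1.060 V.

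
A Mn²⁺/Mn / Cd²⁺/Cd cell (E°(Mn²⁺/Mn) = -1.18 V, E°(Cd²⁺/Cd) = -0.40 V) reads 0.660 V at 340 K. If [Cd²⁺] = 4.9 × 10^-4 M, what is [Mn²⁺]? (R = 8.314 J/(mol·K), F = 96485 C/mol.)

1.8 M

From the Nernst equation, ln Q = nF(E° − E)/RT = 2×96485×(0.78 − 0.660)/(8.314×340) = 8.192, so Q = 3610.
With Q = [Mn²⁺]/[Cd²⁺] and the known concentrations, [Mn²⁺] in the numerator gives [Mn²⁺] = 1.8 M.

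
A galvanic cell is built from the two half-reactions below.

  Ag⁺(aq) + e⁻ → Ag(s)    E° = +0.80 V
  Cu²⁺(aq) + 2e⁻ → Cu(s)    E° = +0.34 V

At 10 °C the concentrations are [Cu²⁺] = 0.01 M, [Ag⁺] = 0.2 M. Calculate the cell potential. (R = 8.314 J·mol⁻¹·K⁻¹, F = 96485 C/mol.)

The Ag⁺/Ag couple has the higher reduction potential and acts as the cathode, so E°_cell = +0.80 − (+0.34) = 0.46 V.
Balancing electrons gives n = 2; the reaction quotient is Q = [Cu²⁺]/[Ag⁺]^2 = 0.250.
E = E° − (RT/nF) ln Q = 0.46 − (8.314×283)/(2×96485) × (-1.386) = 0.460 + 0.017 = 0.477 V.

0.477 V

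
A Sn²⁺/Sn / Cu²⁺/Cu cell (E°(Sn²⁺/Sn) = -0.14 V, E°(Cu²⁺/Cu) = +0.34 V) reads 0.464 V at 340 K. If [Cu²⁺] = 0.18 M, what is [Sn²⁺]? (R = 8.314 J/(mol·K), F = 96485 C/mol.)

From the Nernst equation, ln Q = nF(E° − E)/RT = 2×96485×(0.48 − 0.464)/(8.314×340) = 1.092, so Q = 2.98.
With Q = [Sn²⁺]/[Cu²⁺] and the known concentrations, [Sn²⁺] in the numerator gives [Sn²⁺] = 0.54 M.

0.54 M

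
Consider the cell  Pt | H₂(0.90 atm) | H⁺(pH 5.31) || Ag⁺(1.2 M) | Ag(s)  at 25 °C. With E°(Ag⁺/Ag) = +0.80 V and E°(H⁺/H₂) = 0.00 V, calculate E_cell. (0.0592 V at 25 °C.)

The Ag⁺/Ag couple is the cathode, so E°_cell = 0.80 V; n = 2.
[H⁺] = 10^(−5.31) = 4.9 × 10^-6 M, and Q = [H⁺]^2 / ([Ag⁺]^2·P(H₂)) = 1.85 × 10^-11.
E = E° − (0.0592/2) log Q = 0.80 − (0.0592/2)(-10.733) = 1.118 V.

1.12 V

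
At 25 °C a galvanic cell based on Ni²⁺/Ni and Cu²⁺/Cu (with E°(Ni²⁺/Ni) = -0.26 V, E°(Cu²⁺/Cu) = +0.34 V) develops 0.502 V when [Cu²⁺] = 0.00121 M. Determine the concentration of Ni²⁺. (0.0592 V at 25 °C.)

From the Nernst equation, log Q = n(E° − E)/0.0592 = 2(0.60 − 0.502)/0.0592 = 3.311, so Q = 2050.
With Q = [Ni²⁺]/[Cu²⁺] and the known concentrations, [Ni²⁺] in the numerator gives [Ni²⁺] = 2.5 M.

2.5 M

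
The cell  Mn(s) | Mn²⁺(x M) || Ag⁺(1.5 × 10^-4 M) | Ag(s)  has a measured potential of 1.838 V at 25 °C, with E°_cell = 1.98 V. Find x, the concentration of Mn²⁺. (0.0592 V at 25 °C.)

0.0014 M

From the Nernst equation, log Q = n(E° − E)/0.0592 = 2(1.98 − 1.838)/0.0592 = 4.797, so Q = 6.27 × 10^4.
With Q = [Mn²⁺]/[Ag⁺]^2 and the known concentrations, [Mn²⁺] in the numerator gives [Mn²⁺] = 0.0014 M.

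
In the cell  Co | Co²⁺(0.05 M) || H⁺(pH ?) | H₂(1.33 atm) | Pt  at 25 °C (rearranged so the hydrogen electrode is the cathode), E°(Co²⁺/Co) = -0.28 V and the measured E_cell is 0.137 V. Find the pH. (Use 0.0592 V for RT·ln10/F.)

E°_cell = 0.28 V and n = 2.
log Q = n(E° − E)/0.0592 = 2×(0.28 − 0.137)/0.0592 = 4.831.
With Q = [Co²⁺]·P(H₂) / [H⁺]^2, solving for [H⁺] gives log[H⁺] = -3.004, so pH = 3.00.

pH = 3.00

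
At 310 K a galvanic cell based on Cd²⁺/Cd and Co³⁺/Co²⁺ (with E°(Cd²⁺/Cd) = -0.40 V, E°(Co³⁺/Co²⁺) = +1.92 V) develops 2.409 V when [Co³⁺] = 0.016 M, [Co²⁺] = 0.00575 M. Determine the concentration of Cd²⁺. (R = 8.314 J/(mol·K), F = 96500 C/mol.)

0.0099 M

From the Nernst equation, ln Q = nF(E° − E)/RT = 2×96500×(2.32 − 2.409)/(8.314×310) = -6.665, so Q = 0.00128.
With Q = [Cd²⁺]·[Co²⁺]^2/[Co³⁺]^2 and the known concentrations, [Cd²⁺] in the numerator gives [Cd²⁺] = 0.0099 M.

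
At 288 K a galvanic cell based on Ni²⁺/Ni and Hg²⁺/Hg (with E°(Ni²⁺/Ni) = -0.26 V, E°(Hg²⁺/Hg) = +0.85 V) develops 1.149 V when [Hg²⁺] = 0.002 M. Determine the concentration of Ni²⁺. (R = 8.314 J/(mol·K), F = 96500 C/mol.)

8.6 × 10^-5 M

From the Nernst equation, ln Q = nF(E° − E)/RT = 2×96500×(1.11 − 1.149)/(8.314×288) = -3.144, so Q = 0.0431.
With Q = [Ni²⁺]/[Hg²⁺] and the known concentrations, [Ni²⁺] in the numerator gives [Ni²⁺] = 8.6 × 10^-5 M.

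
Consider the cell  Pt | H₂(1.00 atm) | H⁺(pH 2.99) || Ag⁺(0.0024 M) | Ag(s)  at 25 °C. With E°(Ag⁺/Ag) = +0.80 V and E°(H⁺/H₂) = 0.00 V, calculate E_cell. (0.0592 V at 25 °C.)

The Ag⁺/Ag couple is the cathode, so E°_cell = 0.80 V; n = 2.
[H⁺] = 10^(−2.99) = 0.0010 M, and Q = [H⁺]^2 / ([Ag⁺]^2·P(H₂)) = 0.182.
E = E° − (0.0592/2) log Q = 0.80 − (0.0592/2)(-0.740) = 0.822 V.

0.82 V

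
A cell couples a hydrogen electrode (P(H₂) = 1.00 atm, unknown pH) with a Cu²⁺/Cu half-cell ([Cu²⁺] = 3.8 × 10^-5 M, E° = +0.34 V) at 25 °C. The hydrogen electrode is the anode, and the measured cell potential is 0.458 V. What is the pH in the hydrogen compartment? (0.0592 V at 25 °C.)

E°_cell = 0.34 V and n = 2.
log Q = n(E° − E)/0.0592 = 2×(0.34 − 0.458)/0.0592 = -3.986.
With Q = [H⁺]^2 / ([Cu²⁺]·P(H₂)), solving for [H⁺] gives log[H⁺] = -4.203, so pH = 4.20.

pH = 4.20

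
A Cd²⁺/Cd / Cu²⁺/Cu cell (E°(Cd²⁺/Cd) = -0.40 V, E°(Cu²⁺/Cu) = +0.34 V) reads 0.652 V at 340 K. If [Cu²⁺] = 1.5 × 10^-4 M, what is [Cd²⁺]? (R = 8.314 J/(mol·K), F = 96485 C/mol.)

From the Nernst equation, ln Q = nF(E° − E)/RT = 2×96485×(0.74 − 0.652)/(8.314×340) = 6.007, so Q = 406.
With Q = [Cd²⁺]/[Cu²⁺] and the known concentrations, [Cd²⁺] in the numerator gives [Cd²⁺] = 0.061 M.

0.061 M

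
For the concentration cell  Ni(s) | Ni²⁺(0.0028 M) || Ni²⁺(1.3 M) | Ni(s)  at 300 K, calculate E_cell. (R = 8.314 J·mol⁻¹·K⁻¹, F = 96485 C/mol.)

0.079 V

Both half-cells are Ni²⁺/Ni, so E°_cell = 0. The concentrated side is the cathode; the cell reaction moves Ni²⁺ from high to low concentration with n = 2.
Q = [Ni²⁺]_dilute/[Ni²⁺]_conc = 0.0028/1.3 = 0.00215.
E = 0 − (RT/nF) ln Q = −((8.314×300)/(2×96485))(-6.141) = 0.0794 V.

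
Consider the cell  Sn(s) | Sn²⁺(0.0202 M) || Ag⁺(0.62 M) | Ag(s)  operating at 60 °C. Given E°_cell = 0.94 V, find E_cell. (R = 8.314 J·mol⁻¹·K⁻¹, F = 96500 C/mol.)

Balancing electrons gives n = 2; the reaction quotient is Q = [Sn²⁺]/[Ag⁺]^2 = 0.0525.
E = E° − (RT/nF) ln Q = 0.94 − (8.314×333)/(2×96500) × (-2.946) = 0.940 + 0.042 = 0.982 V.

0.982 V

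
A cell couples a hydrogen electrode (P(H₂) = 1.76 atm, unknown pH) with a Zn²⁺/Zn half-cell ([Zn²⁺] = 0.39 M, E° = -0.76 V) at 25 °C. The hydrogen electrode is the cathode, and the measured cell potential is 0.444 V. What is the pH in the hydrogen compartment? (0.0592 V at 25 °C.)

pH = 5.42

E°_cell = 0.76 V and n = 2.
log Q = n(E° − E)/0.0592 = 2×(0.76 − 0.444)/0.0592 = 10.676.
With Q = [Zn²⁺]·P(H₂) / [H⁺]^2, solving for [H⁺] gives log[H⁺] = -5.420, so pH = 5.42.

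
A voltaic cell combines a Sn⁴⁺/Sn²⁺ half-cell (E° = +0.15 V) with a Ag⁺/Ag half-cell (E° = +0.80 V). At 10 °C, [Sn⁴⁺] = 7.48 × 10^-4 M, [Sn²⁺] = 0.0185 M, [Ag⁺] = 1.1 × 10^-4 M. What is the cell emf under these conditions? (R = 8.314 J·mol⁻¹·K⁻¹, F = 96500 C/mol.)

The Ag⁺/Ag couple has the higher reduction potential and acts as the cathode, so E°_cell = +0.80 − (+0.15) = 0.65 V.
Balancing electrons gives n = 2; the reaction quotient is Q = [Sn⁴⁺]/([Sn²⁺]·[Ag⁺]^2) = 3.34 × 10^6.
E = E° − (RT/nF) ln Q = 0.65 − (8.314×283)/(2×96500) × (15.022) = 0.650 − 0.183 = 0.467 V.

0.467 V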